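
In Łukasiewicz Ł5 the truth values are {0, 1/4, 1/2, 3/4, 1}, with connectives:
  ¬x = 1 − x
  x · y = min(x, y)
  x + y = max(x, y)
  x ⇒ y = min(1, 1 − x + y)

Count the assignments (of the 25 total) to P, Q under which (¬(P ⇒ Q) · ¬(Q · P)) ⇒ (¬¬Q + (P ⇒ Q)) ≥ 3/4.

value 1: 22 assignments (counts)
value 1/2: 2 assignments
value 0: 1 assignment
So 22 of the 25 assignments meet the threshold.

22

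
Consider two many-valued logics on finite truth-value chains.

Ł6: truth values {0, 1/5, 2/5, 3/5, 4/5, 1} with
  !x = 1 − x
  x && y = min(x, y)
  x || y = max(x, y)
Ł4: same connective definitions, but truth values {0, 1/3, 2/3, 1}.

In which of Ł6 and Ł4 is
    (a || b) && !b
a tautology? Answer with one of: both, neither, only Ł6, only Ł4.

In Ł6: at a = 0, b = 0 the value is 0 — not a tautology.
In Ł4: at a = 0, b = 0 the value is 0 — not a tautology.

neither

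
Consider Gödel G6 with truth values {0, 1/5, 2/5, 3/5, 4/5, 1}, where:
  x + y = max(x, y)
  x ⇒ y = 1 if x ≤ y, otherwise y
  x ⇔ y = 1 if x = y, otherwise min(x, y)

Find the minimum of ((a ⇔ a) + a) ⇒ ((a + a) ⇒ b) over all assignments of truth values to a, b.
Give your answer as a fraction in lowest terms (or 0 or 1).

Take a = 1/5, b = 0:
a ⇔ a = 1/5 ⇔ 1/5 = 1
(a ⇔ a) + a = 1 + 1/5 = 1
a + a = 1/5 + 1/5 = 1/5
(a + a) ⇒ b = 1/5 ⇒ 0 = 0
((a ⇔ a) + a) ⇒ ((a + a) ⇒ b) = 1 ⇒ 0 = 0
No assignment yields a value below 0, so this is the minimum.

0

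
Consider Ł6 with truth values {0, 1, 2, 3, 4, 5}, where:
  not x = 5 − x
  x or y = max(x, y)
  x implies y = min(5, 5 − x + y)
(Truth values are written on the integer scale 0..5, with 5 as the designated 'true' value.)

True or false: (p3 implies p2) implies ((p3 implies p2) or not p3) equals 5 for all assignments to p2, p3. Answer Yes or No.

Yes

At p2 = 1, p3 = 4, for instance:
p3 implies p2 = 4 implies 1 = 2
not p3 = not 4 = 1
(p3 implies p2) or not p3 = 2 or 1 = 2
(p3 implies p2) implies ((p3 implies p2) or not p3) = 2 implies 2 = 5
and checking the remaining 35 assignments likewise gives ≥ 5 in every case.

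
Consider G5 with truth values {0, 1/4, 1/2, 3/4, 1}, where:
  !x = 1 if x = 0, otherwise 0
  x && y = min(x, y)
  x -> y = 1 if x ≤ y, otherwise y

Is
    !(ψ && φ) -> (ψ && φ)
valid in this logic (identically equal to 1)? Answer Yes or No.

No

Counterexample: take φ = 0, ψ = 0.
ψ && φ = 0 && 0 = 0
!(ψ && φ) = !0 = 1
!(ψ && φ) -> (ψ && φ) = 1 -> 0 = 0
This gives 0 ≠ 1.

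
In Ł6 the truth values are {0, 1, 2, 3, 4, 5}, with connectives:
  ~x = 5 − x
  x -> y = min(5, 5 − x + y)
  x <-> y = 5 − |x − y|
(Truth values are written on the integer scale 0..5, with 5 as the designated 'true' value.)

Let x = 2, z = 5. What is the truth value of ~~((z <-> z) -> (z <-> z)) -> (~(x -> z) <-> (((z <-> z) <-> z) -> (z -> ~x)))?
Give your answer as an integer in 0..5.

z <-> z = 5 <-> 5 = 5
z <-> z = 5 <-> 5 = 5
(z <-> z) -> (z <-> z) = 5 -> 5 = 5
~((z <-> z) -> (z <-> z)) = ~5 = 0
~~((z <-> z) -> (z <-> z)) = ~0 = 5
x -> z = 2 -> 5 = 5
~(x -> z) = ~5 = 0
z <-> z = 5 <-> 5 = 5
(z <-> z) <-> z = 5 <-> 5 = 5
~x = ~2 = 3
z -> ~x = 5 -> 3 = 3
((z <-> z) <-> z) -> (z -> ~x) = 5 -> 3 = 3
~(x -> z) <-> (((z <-> z) <-> z) -> (z -> ~x)) = 0 <-> 3 = 2
~~((z <-> z) -> (z <-> z)) -> (~(x -> z) <-> (((z <-> z) <-> z) -> (z -> ~x))) = 5 -> 2 = 2

2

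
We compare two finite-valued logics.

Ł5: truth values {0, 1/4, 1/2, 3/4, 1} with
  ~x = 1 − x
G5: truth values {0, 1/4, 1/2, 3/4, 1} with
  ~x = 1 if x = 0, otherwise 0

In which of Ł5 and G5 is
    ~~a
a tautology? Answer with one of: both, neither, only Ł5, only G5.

neither

In Ł5: at a = 0 the value is 0 — not a tautology.
In G5: at a = 0 the value is 0 — not a tautology.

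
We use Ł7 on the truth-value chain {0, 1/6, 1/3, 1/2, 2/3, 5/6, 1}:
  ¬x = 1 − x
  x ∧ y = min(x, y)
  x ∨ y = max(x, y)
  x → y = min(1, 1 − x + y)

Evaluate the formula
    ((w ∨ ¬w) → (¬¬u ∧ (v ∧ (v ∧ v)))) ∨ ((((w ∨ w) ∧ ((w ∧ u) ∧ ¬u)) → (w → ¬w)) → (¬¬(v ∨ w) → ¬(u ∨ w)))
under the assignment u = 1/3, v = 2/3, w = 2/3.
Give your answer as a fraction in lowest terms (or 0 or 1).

¬w = ¬2/3 = 1/3
w ∨ ¬w = 2/3 ∨ 1/3 = 2/3
¬u = ¬1/3 = 2/3
¬¬u = ¬2/3 = 1/3
v ∧ v = 2/3 ∧ 2/3 = 2/3
v ∧ (v ∧ v) = 2/3 ∧ 2/3 = 2/3
¬¬u ∧ (v ∧ (v ∧ v)) = 1/3 ∧ 2/3 = 1/3
(w ∨ ¬w) → (¬¬u ∧ (v ∧ (v ∧ v))) = 2/3 → 1/3 = 2/3
w ∨ w = 2/3 ∨ 2/3 = 2/3
w ∧ u = 2/3 ∧ 1/3 = 1/3
¬u = ¬1/3 = 2/3
(w ∧ u) ∧ ¬u = 1/3 ∧ 2/3 = 1/3
(w ∨ w) ∧ ((w ∧ u) ∧ ¬u) = 2/3 ∧ 1/3 = 1/3
¬w = ¬2/3 = 1/3
w → ¬w = 2/3 → 1/3 = 2/3
((w ∨ w) ∧ ((w ∧ u) ∧ ¬u)) → (w → ¬w) = 1/3 → 2/3 = 1
v ∨ w = 2/3 ∨ 2/3 = 2/3
¬(v ∨ w) = ¬2/3 = 1/3
¬¬(v ∨ w) = ¬1/3 = 2/3
u ∨ w = 1/3 ∨ 2/3 = 2/3
¬(u ∨ w) = ¬2/3 = 1/3
¬¬(v ∨ w) → ¬(u ∨ w) = 2/3 → 1/3 = 2/3
(((w ∨ w) ∧ ((w ∧ u) ∧ ¬u)) → (w → ¬w)) → (¬¬(v ∨ w) → ¬(u ∨ w)) = 1 → 2/3 = 2/3
((w ∨ ¬w) → (¬¬u ∧ (v ∧ (v ∧ v)))) ∨ ((((w ∨ w) ∧ ((w ∧ u) ∧ ¬u)) → (w → ¬w)) → (¬¬(v ∨ w) → ¬(u ∨ w))) = 2/3 ∨ 2/3 = 2/3

2/3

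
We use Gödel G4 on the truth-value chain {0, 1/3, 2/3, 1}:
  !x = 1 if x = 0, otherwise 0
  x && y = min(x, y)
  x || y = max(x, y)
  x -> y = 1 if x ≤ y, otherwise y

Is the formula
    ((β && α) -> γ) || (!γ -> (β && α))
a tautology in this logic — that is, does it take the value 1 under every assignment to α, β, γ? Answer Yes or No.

No

Counterexample: take α = 1/3, β = 1/3, γ = 0.
β && α = 1/3 && 1/3 = 1/3
(β && α) -> γ = 1/3 -> 0 = 0
!γ = !0 = 1
β && α = 1/3 && 1/3 = 1/3
!γ -> (β && α) = 1 -> 1/3 = 1/3
((β && α) -> γ) || (!γ -> (β && α)) = 0 || 1/3 = 1/3
This gives 1/3 ≠ 1.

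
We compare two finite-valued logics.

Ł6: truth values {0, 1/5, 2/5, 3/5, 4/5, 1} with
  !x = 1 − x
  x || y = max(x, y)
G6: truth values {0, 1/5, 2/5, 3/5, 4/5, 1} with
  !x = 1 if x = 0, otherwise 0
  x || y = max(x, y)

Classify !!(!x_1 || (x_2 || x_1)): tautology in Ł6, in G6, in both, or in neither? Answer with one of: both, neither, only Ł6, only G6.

In Ł6: at x_1 = 1/5, x_2 = 0 the value is 4/5 — not a tautology.
In G6: every assignment gives 1 — tautology.

only G6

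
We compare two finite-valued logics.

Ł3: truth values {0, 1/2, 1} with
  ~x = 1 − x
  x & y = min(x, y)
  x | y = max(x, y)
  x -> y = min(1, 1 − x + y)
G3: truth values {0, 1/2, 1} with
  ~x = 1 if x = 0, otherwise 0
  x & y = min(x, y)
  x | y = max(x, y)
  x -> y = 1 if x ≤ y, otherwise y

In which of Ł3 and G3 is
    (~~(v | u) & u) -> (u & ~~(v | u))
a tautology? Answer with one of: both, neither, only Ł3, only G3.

both

In Ł3: every assignment gives 1 — tautology.
In G3: every assignment gives 1 — tautology.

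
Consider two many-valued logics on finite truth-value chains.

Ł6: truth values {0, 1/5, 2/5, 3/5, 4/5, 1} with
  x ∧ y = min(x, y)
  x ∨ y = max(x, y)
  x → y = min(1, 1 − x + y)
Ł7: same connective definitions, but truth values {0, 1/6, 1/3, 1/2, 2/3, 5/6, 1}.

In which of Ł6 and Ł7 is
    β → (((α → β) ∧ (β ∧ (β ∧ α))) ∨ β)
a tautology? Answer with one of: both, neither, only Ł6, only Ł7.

In Ł6: every assignment gives 1 — tautology.
In Ł7: every assignment gives 1 — tautology.

both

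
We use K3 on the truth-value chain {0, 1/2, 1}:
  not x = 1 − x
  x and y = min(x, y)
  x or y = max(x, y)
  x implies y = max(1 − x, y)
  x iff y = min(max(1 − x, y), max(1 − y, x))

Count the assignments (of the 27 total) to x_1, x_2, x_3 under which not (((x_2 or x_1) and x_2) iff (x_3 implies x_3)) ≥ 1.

value 1: 6 assignments (counts)
value 1/2: 15 assignments
value 0: 6 assignments
So 6 of the 27 assignments meet the threshold.

6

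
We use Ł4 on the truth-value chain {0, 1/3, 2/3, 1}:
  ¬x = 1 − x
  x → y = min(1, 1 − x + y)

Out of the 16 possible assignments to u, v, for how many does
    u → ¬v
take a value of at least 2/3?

13

u = 0, v = 0 ↦ 1  ≥
u = 0, v = 1/3 ↦ 1  ≥
u = 0, v = 2/3 ↦ 1  ≥
u = 0, v = 1 ↦ 1  ≥
u = 1/3, v = 0 ↦ 1  ≥
u = 1/3, v = 1/3 ↦ 1  ≥
u = 1/3, v = 2/3 ↦ 1  ≥
u = 1/3, v = 1 ↦ 2/3  ≥
u = 2/3, v = 0 ↦ 1  ≥
u = 2/3, v = 1/3 ↦ 1  ≥
u = 2/3, v = 2/3 ↦ 2/3  ≥
u = 2/3, v = 1 ↦ 1/3  <
u = 1, v = 0 ↦ 1  ≥
u = 1, v = 1/3 ↦ 2/3  ≥
u = 1, v = 2/3 ↦ 1/3  <
u = 1, v = 1 ↦ 0  <
So 13 of the 16 assignments meet the threshold.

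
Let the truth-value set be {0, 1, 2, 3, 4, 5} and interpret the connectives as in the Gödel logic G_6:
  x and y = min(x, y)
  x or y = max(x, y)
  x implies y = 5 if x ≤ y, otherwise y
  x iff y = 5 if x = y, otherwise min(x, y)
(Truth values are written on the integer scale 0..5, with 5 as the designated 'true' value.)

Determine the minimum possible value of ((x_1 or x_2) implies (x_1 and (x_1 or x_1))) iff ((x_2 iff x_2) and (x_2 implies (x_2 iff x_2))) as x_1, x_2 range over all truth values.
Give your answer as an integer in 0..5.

0

Take x_1 = 0, x_2 = 1:
x_1 or x_2 = 0 or 1 = 1
x_1 or x_1 = 0 or 0 = 0
x_1 and (x_1 or x_1) = 0 and 0 = 0
(x_1 or x_2) implies (x_1 and (x_1 or x_1)) = 1 implies 0 = 0
x_2 iff x_2 = 1 iff 1 = 5
x_2 iff x_2 = 1 iff 1 = 5
x_2 implies (x_2 iff x_2) = 1 implies 5 = 5
(x_2 iff x_2) and (x_2 implies (x_2 iff x_2)) = 5 and 5 = 5
((x_1 or x_2) implies (x_1 and (x_1 or x_1))) iff ((x_2 iff x_2) and (x_2 implies (x_2 iff x_2))) = 0 iff 5 = 0
No assignment yields a value below 0, so this is the minimum.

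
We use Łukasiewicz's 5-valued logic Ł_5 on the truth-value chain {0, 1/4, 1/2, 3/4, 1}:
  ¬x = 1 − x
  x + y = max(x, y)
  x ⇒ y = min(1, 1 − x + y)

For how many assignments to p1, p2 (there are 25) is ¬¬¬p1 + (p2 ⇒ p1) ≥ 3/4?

24

value 1: 19 assignments (counts)
value 3/4: 5 assignments (counts)
value 1/2: 1 assignment
So 24 of the 25 assignments meet the threshold.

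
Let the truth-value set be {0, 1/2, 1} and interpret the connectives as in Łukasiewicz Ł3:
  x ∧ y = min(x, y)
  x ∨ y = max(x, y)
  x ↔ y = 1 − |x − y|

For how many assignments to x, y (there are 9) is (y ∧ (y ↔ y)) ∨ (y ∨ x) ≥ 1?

x = 0, y = 0 ↦ 0  <
x = 0, y = 1/2 ↦ 1/2  <
x = 0, y = 1 ↦ 1  ≥
x = 1/2, y = 0 ↦ 1/2  <
x = 1/2, y = 1/2 ↦ 1/2  <
x = 1/2, y = 1 ↦ 1  ≥
x = 1, y = 0 ↦ 1  ≥
x = 1, y = 1/2 ↦ 1  ≥
x = 1, y = 1 ↦ 1  ≥
So 5 of the 9 assignments meet the threshold.

5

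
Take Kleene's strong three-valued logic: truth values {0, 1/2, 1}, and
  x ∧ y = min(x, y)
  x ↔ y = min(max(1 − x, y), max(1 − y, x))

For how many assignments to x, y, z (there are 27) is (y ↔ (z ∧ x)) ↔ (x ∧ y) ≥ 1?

value 1: 5 assignments (counts)
value 1/2: 16 assignments
value 0: 6 assignments
So 5 of the 27 assignments meet the threshold.

5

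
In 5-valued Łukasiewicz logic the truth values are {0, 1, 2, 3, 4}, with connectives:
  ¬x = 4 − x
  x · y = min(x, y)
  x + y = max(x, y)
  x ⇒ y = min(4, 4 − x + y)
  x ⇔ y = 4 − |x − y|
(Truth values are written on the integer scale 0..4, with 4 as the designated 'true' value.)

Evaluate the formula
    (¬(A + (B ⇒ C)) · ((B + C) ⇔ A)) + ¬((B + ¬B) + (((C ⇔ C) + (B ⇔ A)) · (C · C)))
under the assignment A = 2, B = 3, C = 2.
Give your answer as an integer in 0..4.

B ⇒ C = 3 ⇒ 2 = 3
A + (B ⇒ C) = 2 + 3 = 3
¬(A + (B ⇒ C)) = ¬3 = 1
B + C = 3 + 2 = 3
(B + C) ⇔ A = 3 ⇔ 2 = 3
¬(A + (B ⇒ C)) · ((B + C) ⇔ A) = 1 · 3 = 1
¬B = ¬3 = 1
B + ¬B = 3 + 1 = 3
C ⇔ C = 2 ⇔ 2 = 4
B ⇔ A = 3 ⇔ 2 = 3
(C ⇔ C) + (B ⇔ A) = 4 + 3 = 4
C · C = 2 · 2 = 2
((C ⇔ C) + (B ⇔ A)) · (C · C) = 4 · 2 = 2
(B + ¬B) + (((C ⇔ C) + (B ⇔ A)) · (C · C)) = 3 + 2 = 3
¬((B + ¬B) + (((C ⇔ C) + (B ⇔ A)) · (C · C))) = ¬3 = 1
(¬(A + (B ⇒ C)) · ((B + C) ⇔ A)) + ¬((B + ¬B) + (((C ⇔ C) + (B ⇔ A)) · (C · C))) = 1 + 1 = 1

1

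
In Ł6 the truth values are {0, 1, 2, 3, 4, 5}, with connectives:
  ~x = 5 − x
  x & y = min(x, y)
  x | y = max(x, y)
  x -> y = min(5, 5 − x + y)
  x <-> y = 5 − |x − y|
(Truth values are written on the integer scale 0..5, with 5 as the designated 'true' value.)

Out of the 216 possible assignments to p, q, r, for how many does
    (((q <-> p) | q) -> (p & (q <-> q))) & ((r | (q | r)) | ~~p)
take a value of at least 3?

value 5: 42 assignments (counts)
value 4: 44 assignments (counts)
value 3: 46 assignments (counts)
value 2: 46 assignments
value 1: 26 assignments
value 0: 12 assignments
So 132 of the 216 assignments meet the threshold.

132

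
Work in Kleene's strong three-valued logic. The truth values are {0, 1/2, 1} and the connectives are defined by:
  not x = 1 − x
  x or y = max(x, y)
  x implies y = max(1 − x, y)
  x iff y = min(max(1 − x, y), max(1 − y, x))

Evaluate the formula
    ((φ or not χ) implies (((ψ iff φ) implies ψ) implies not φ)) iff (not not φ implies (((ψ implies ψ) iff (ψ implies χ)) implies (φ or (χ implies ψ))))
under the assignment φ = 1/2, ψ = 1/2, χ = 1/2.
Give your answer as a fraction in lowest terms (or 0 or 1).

1/2

not χ = not 1/2 = 1/2
φ or not χ = 1/2 or 1/2 = 1/2
ψ iff φ = 1/2 iff 1/2 = 1/2
(ψ iff φ) implies ψ = 1/2 implies 1/2 = 1/2
not φ = not 1/2 = 1/2
((ψ iff φ) implies ψ) implies not φ = 1/2 implies 1/2 = 1/2
(φ or not χ) implies (((ψ iff φ) implies ψ) implies not φ) = 1/2 implies 1/2 = 1/2
not φ = not 1/2 = 1/2
not not φ = not 1/2 = 1/2
ψ implies ψ = 1/2 implies 1/2 = 1/2
ψ implies χ = 1/2 implies 1/2 = 1/2
(ψ implies ψ) iff (ψ implies χ) = 1/2 iff 1/2 = 1/2
χ implies ψ = 1/2 implies 1/2 = 1/2
φ or (χ implies ψ) = 1/2 or 1/2 = 1/2
((ψ implies ψ) iff (ψ implies χ)) implies (φ or (χ implies ψ)) = 1/2 implies 1/2 = 1/2
not not φ implies (((ψ implies ψ) iff (ψ implies χ)) implies (φ or (χ implies ψ))) = 1/2 implies 1/2 = 1/2
((φ or not χ) implies (((ψ iff φ) implies ψ) implies not φ)) iff (not not φ implies (((ψ implies ψ) iff (ψ implies χ)) implies (φ or (χ implies ψ)))) = 1/2 iff 1/2 = 1/2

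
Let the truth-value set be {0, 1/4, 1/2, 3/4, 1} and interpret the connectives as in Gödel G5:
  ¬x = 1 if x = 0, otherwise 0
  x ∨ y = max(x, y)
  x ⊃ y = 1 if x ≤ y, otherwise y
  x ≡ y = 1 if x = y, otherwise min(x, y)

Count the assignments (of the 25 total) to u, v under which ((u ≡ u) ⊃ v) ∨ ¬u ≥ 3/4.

value 1: 9 assignments (counts)
value 3/4: 4 assignments (counts)
value 1/2: 4 assignments
value 1/4: 4 assignments
value 0: 4 assignments
So 13 of the 25 assignments meet the threshold.

13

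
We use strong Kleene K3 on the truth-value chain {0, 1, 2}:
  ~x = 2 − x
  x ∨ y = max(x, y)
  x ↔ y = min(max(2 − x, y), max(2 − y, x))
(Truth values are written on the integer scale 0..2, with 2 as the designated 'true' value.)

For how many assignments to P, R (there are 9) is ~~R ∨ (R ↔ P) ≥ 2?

4

P = 0, R = 0 ↦ 2  ≥
P = 0, R = 1 ↦ 1  <
P = 0, R = 2 ↦ 2  ≥
P = 1, R = 0 ↦ 1  <
P = 1, R = 1 ↦ 1  <
P = 1, R = 2 ↦ 2  ≥
P = 2, R = 0 ↦ 0  <
P = 2, R = 1 ↦ 1  <
P = 2, R = 2 ↦ 2  ≥
So 4 of the 9 assignments meet the threshold.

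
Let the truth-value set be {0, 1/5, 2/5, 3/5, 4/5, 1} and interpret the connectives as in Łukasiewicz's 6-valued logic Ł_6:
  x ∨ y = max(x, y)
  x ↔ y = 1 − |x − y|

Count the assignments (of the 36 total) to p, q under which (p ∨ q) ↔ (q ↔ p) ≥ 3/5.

value 1: 5 assignments (counts)
value 4/5: 11 assignments (counts)
value 3/5: 7 assignments (counts)
value 2/5: 7 assignments
value 1/5: 3 assignments
value 0: 3 assignments
So 23 of the 36 assignments meet the threshold.

23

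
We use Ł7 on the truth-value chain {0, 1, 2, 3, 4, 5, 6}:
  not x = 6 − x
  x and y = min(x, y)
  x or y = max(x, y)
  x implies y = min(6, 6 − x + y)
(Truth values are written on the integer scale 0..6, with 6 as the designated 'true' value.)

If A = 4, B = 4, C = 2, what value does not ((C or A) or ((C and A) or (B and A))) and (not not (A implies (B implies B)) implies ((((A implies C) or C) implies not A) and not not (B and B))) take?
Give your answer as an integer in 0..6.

C or A = 2 or 4 = 4
C and A = 2 and 4 = 2
B and A = 4 and 4 = 4
(C and A) or (B and A) = 2 or 4 = 4
(C or A) or ((C and A) or (B and A)) = 4 or 4 = 4
not ((C or A) or ((C and A) or (B and A))) = not 4 = 2
B implies B = 4 implies 4 = 6
A implies (B implies B) = 4 implies 6 = 6
not (A implies (B implies B)) = not 6 = 0
not not (A implies (B implies B)) = not 0 = 6
A implies C = 4 implies 2 = 4
(A implies C) or C = 4 or 2 = 4
not A = not 4 = 2
((A implies C) or C) implies not A = 4 implies 2 = 4
B and B = 4 and 4 = 4
not (B and B) = not 4 = 2
not not (B and B) = not 2 = 4
(((A implies C) or C) implies not A) and not not (B and B) = 4 and 4 = 4
not not (A implies (B implies B)) implies ((((A implies C) or C) implies not A) and not not (B and B)) = 6 implies 4 = 4
not ((C or A) or ((C and A) or (B and A))) and (not not (A implies (B implies B)) implies ((((A implies C) or C) implies not A) and not not (B and B))) = 2 and 4 = 2

2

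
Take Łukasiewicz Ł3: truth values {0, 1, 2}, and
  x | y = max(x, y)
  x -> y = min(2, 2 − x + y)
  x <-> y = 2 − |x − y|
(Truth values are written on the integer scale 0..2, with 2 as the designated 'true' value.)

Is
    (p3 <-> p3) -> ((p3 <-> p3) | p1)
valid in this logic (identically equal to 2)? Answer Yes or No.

Yes

p1 = 0, p3 = 0 ↦ 2
p1 = 0, p3 = 1 ↦ 2
p1 = 0, p3 = 2 ↦ 2
p1 = 1, p3 = 0 ↦ 2
p1 = 1, p3 = 1 ↦ 2
p1 = 1, p3 = 2 ↦ 2
p1 = 2, p3 = 0 ↦ 2
p1 = 2, p3 = 1 ↦ 2
p1 = 2, p3 = 2 ↦ 2
Every assignment gives a value ≥ 2.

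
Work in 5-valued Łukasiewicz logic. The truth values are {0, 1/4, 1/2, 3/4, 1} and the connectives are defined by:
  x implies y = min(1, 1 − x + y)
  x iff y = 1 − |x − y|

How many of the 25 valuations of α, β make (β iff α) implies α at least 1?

13

value 1: 13 assignments (counts)
value 3/4: 5 assignments
value 1/2: 4 assignments
value 1/4: 2 assignments
value 0: 1 assignment
So 13 of the 25 assignments meet the threshold.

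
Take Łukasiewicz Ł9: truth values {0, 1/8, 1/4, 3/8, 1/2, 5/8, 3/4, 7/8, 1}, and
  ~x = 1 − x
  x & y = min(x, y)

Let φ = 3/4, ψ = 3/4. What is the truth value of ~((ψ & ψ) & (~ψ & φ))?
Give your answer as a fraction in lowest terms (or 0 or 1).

3/4

ψ & ψ = 3/4 & 3/4 = 3/4
~ψ = ~3/4 = 1/4
~ψ & φ = 1/4 & 3/4 = 1/4
(ψ & ψ) & (~ψ & φ) = 3/4 & 1/4 = 1/4
~((ψ & ψ) & (~ψ & φ)) = ~1/4 = 3/4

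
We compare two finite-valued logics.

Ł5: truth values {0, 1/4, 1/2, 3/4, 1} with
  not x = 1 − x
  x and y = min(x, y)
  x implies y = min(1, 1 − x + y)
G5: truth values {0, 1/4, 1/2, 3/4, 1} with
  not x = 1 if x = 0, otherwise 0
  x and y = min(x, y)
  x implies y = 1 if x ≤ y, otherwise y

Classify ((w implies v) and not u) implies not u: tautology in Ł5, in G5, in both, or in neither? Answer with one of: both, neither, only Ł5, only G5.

both

In Ł5: every assignment gives 1 — tautology.
In G5: every assignment gives 1 — tautology.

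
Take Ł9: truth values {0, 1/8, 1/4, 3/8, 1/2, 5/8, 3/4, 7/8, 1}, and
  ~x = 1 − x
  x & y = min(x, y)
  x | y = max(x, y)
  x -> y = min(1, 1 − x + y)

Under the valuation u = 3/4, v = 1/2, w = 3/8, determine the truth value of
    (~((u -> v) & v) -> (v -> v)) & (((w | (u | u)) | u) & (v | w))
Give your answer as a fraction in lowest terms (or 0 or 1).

u -> v = 3/4 -> 1/2 = 3/4
(u -> v) & v = 3/4 & 1/2 = 1/2
~((u -> v) & v) = ~1/2 = 1/2
v -> v = 1/2 -> 1/2 = 1
~((u -> v) & v) -> (v -> v) = 1/2 -> 1 = 1
u | u = 3/4 | 3/4 = 3/4
w | (u | u) = 3/8 | 3/4 = 3/4
(w | (u | u)) | u = 3/4 | 3/4 = 3/4
v | w = 1/2 | 3/8 = 1/2
((w | (u | u)) | u) & (v | w) = 3/4 & 1/2 = 1/2
(~((u -> v) & v) -> (v -> v)) & (((w | (u | u)) | u) & (v | w)) = 1 & 1/2 = 1/2

1/2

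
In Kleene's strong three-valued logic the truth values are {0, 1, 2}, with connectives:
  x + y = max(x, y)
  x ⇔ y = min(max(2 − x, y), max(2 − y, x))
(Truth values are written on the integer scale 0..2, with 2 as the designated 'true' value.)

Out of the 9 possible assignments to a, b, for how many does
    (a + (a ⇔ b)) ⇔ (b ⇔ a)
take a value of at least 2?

3

a = 0, b = 0 ↦ 2  ≥
a = 0, b = 1 ↦ 1  <
a = 0, b = 2 ↦ 2  ≥
a = 1, b = 0 ↦ 1  <
a = 1, b = 1 ↦ 1  <
a = 1, b = 2 ↦ 1  <
a = 2, b = 0 ↦ 0  <
a = 2, b = 1 ↦ 1  <
a = 2, b = 2 ↦ 2  ≥
So 3 of the 9 assignments meet the threshold.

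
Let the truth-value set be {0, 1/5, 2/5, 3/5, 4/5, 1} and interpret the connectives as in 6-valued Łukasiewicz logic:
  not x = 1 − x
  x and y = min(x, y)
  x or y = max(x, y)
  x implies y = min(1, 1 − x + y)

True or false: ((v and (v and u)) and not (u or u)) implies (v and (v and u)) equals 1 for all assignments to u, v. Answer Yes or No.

Yes

At u = 1/5, v = 0, for instance:
v and u = 0 and 1/5 = 0
v and (v and u) = 0 and 0 = 0
u or u = 1/5 or 1/5 = 1/5
not (u or u) = not 1/5 = 4/5
(v and (v and u)) and not (u or u) = 0 and 4/5 = 0
((v and (v and u)) and not (u or u)) implies (v and (v and u)) = 0 implies 0 = 1
and checking the remaining 35 assignments likewise gives ≥ 1 in every case.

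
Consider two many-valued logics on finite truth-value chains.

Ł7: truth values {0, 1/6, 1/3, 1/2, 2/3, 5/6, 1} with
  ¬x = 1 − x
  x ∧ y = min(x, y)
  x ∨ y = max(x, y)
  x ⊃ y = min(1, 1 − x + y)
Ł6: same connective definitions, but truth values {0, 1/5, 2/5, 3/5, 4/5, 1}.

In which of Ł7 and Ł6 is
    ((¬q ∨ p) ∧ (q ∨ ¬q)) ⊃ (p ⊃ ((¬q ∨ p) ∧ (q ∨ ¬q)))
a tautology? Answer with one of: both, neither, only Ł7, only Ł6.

both

In Ł7: every assignment gives 1 — tautology.
In Ł6: every assignment gives 1 — tautology.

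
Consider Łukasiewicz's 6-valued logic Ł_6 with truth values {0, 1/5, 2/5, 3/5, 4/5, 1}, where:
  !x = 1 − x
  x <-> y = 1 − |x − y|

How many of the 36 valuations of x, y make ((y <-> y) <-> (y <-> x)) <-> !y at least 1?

8

value 1: 8 assignments (counts)
value 4/5: 10 assignments
value 3/5: 7 assignments
value 2/5: 6 assignments
value 1/5: 3 assignments
value 0: 2 assignments
So 8 of the 36 assignments meet the threshold.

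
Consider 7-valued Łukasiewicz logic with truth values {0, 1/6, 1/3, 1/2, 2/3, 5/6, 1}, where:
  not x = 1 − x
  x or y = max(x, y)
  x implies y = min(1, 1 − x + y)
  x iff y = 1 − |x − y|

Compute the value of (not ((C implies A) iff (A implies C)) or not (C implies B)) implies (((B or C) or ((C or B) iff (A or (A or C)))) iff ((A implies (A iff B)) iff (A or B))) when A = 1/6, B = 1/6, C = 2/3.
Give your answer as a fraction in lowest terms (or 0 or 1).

C implies A = 2/3 implies 1/6 = 1/2
A implies C = 1/6 implies 2/3 = 1
(C implies A) iff (A implies C) = 1/2 iff 1 = 1/2
not ((C implies A) iff (A implies C)) = not 1/2 = 1/2
C implies B = 2/3 implies 1/6 = 1/2
not (C implies B) = not 1/2 = 1/2
not ((C implies A) iff (A implies C)) or not (C implies B) = 1/2 or 1/2 = 1/2
B or C = 1/6 or 2/3 = 2/3
C or B = 2/3 or 1/6 = 2/3
A or C = 1/6 or 2/3 = 2/3
A or (A or C) = 1/6 or 2/3 = 2/3
(C or B) iff (A or (A or C)) = 2/3 iff 2/3 = 1
(B or C) or ((C or B) iff (A or (A or C))) = 2/3 or 1 = 1
A iff B = 1/6 iff 1/6 = 1
A implies (A iff B) = 1/6 implies 1 = 1
A or B = 1/6 or 1/6 = 1/6
(A implies (A iff B)) iff (A or B) = 1 iff 1/6 = 1/6
((B or C) or ((C or B) iff (A or (A or C)))) iff ((A implies (A iff B)) iff (A or B)) = 1 iff 1/6 = 1/6
(not ((C implies A) iff (A implies C)) or not (C implies B)) implies (((B or C) or ((C or B) iff (A or (A or C)))) iff ((A implies (A iff B)) iff (A or B))) = 1/2 implies 1/6 = 2/3

2/3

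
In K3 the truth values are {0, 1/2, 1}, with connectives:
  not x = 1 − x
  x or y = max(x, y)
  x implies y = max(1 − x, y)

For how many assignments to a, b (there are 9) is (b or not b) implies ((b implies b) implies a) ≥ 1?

a = 0, b = 0 ↦ 0  <
a = 0, b = 1/2 ↦ 1/2  <
a = 0, b = 1 ↦ 0  <
a = 1/2, b = 0 ↦ 1/2  <
a = 1/2, b = 1/2 ↦ 1/2  <
a = 1/2, b = 1 ↦ 1/2  <
a = 1, b = 0 ↦ 1  ≥
a = 1, b = 1/2 ↦ 1  ≥
a = 1, b = 1 ↦ 1  ≥
So 3 of the 9 assignments meet the threshold.

3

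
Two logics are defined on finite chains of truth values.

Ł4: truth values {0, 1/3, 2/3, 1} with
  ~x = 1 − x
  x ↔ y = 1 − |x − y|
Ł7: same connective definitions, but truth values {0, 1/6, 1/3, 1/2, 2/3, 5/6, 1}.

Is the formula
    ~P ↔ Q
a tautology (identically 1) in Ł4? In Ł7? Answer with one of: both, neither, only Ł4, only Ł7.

neither

In Ł4: at P = 0, Q = 0 the value is 0 — not a tautology.
In Ł7: at P = 0, Q = 0 the value is 0 — not a tautology.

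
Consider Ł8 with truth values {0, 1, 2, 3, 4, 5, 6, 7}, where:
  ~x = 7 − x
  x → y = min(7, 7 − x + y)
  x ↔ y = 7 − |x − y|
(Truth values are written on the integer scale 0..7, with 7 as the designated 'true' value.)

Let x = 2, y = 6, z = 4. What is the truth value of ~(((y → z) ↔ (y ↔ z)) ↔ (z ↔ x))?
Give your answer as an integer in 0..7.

y → z = 6 → 4 = 5
y ↔ z = 6 ↔ 4 = 5
(y → z) ↔ (y ↔ z) = 5 ↔ 5 = 7
z ↔ x = 4 ↔ 2 = 5
((y → z) ↔ (y ↔ z)) ↔ (z ↔ x) = 7 ↔ 5 = 5
~(((y → z) ↔ (y ↔ z)) ↔ (z ↔ x)) = ~5 = 2

2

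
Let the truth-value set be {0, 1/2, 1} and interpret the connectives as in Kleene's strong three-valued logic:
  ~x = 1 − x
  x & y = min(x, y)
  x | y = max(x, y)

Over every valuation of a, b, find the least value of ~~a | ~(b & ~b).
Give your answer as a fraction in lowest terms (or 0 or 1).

Take a = 0, b = 1/2:
~a = ~0 = 1
~~a = ~1 = 0
~b = ~1/2 = 1/2
b & ~b = 1/2 & 1/2 = 1/2
~(b & ~b) = ~1/2 = 1/2
~~a | ~(b & ~b) = 0 | 1/2 = 1/2
No assignment yields a value below 1/2, so this is the minimum.

1/2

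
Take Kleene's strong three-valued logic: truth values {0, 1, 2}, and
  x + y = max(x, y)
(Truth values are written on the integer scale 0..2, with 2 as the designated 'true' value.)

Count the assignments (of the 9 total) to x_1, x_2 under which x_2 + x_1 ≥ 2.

5

x_1 = 0, x_2 = 0 ↦ 0  <
x_1 = 0, x_2 = 1 ↦ 1  <
x_1 = 0, x_2 = 2 ↦ 2  ≥
x_1 = 1, x_2 = 0 ↦ 1  <
x_1 = 1, x_2 = 1 ↦ 1  <
x_1 = 1, x_2 = 2 ↦ 2  ≥
x_1 = 2, x_2 = 0 ↦ 2  ≥
x_1 = 2, x_2 = 1 ↦ 2  ≥
x_1 = 2, x_2 = 2 ↦ 2  ≥
So 5 of the 9 assignments meet the threshold.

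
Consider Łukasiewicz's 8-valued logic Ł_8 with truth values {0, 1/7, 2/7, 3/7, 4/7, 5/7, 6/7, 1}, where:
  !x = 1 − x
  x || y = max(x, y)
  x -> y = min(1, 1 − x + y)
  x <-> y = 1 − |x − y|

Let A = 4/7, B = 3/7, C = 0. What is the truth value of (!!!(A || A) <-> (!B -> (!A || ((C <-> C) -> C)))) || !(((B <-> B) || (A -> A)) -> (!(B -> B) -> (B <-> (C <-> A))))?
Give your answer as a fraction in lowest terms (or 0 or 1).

A || A = 4/7 || 4/7 = 4/7
!(A || A) = !4/7 = 3/7
!!(A || A) = !3/7 = 4/7
!!!(A || A) = !4/7 = 3/7
!B = !3/7 = 4/7
!A = !4/7 = 3/7
C <-> C = 0 <-> 0 = 1
(C <-> C) -> C = 1 -> 0 = 0
!A || ((C <-> C) -> C) = 3/7 || 0 = 3/7
!B -> (!A || ((C <-> C) -> C)) = 4/7 -> 3/7 = 6/7
!!!(A || A) <-> (!B -> (!A || ((C <-> C) -> C))) = 3/7 <-> 6/7 = 4/7
B <-> B = 3/7 <-> 3/7 = 1
A -> A = 4/7 -> 4/7 = 1
(B <-> B) || (A -> A) = 1 || 1 = 1
B -> B = 3/7 -> 3/7 = 1
!(B -> B) = !1 = 0
C <-> A = 0 <-> 4/7 = 3/7
B <-> (C <-> A) = 3/7 <-> 3/7 = 1
!(B -> B) -> (B <-> (C <-> A)) = 0 -> 1 = 1
((B <-> B) || (A -> A)) -> (!(B -> B) -> (B <-> (C <-> A))) = 1 -> 1 = 1
!(((B <-> B) || (A -> A)) -> (!(B -> B) -> (B <-> (C <-> A)))) = !1 = 0
(!!!(A || A) <-> (!B -> (!A || ((C <-> C) -> C)))) || !(((B <-> B) || (A -> A)) -> (!(B -> B) -> (B <-> (C <-> A)))) = 4/7 || 0 = 4/7

4/7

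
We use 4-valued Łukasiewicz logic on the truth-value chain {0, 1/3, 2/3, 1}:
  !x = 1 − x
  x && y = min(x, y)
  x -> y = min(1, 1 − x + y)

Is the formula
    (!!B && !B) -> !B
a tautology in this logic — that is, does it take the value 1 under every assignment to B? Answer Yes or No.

B = 0 ↦ 1
B = 1/3 ↦ 1
B = 2/3 ↦ 1
B = 1 ↦ 1
Every assignment gives a value ≥ 1.

Yes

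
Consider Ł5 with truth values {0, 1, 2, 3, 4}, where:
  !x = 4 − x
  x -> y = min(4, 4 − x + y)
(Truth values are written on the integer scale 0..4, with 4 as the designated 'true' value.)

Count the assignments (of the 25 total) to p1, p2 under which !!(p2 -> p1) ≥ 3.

19

value 4: 15 assignments (counts)
value 3: 4 assignments (counts)
value 2: 3 assignments
value 1: 2 assignments
value 0: 1 assignment
So 19 of the 25 assignments meet the threshold.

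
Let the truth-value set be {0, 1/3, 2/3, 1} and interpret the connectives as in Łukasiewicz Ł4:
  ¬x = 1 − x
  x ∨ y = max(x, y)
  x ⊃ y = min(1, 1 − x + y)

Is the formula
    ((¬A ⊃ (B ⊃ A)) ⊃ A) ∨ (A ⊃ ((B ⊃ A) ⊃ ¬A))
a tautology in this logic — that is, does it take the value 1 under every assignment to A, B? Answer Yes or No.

No

Counterexample: take A = 2/3, B = 0.
¬A = ¬2/3 = 1/3
B ⊃ A = 0 ⊃ 2/3 = 1
¬A ⊃ (B ⊃ A) = 1/3 ⊃ 1 = 1
(¬A ⊃ (B ⊃ A)) ⊃ A = 1 ⊃ 2/3 = 2/3
B ⊃ A = 0 ⊃ 2/3 = 1
¬A = ¬2/3 = 1/3
(B ⊃ A) ⊃ ¬A = 1 ⊃ 1/3 = 1/3
A ⊃ ((B ⊃ A) ⊃ ¬A) = 2/3 ⊃ 1/3 = 2/3
((¬A ⊃ (B ⊃ A)) ⊃ A) ∨ (A ⊃ ((B ⊃ A) ⊃ ¬A)) = 2/3 ∨ 2/3 = 2/3
This gives 2/3 ≠ 1.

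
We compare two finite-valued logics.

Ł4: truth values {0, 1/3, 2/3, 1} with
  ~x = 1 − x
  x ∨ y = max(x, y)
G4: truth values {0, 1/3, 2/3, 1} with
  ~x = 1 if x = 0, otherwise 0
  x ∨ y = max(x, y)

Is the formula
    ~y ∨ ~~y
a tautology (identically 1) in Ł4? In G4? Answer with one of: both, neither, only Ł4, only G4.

In Ł4: at y = 1/3 the value is 2/3 — not a tautology.
In G4: every assignment gives 1 — tautology.

only G4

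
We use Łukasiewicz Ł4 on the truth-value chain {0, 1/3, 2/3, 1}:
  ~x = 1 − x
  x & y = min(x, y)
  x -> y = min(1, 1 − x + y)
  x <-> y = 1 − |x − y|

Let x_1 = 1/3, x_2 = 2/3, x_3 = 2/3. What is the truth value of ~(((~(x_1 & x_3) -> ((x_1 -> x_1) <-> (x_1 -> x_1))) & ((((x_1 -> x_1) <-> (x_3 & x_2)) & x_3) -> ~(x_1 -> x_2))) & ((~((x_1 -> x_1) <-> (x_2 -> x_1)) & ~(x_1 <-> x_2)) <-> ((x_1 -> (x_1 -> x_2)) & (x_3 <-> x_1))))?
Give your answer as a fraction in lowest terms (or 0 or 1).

x_1 & x_3 = 1/3 & 2/3 = 1/3
~(x_1 & x_3) = ~1/3 = 2/3
x_1 -> x_1 = 1/3 -> 1/3 = 1
x_1 -> x_1 = 1/3 -> 1/3 = 1
(x_1 -> x_1) <-> (x_1 -> x_1) = 1 <-> 1 = 1
~(x_1 & x_3) -> ((x_1 -> x_1) <-> (x_1 -> x_1)) = 2/3 -> 1 = 1
x_1 -> x_1 = 1/3 -> 1/3 = 1
x_3 & x_2 = 2/3 & 2/3 = 2/3
(x_1 -> x_1) <-> (x_3 & x_2) = 1 <-> 2/3 = 2/3
((x_1 -> x_1) <-> (x_3 & x_2)) & x_3 = 2/3 & 2/3 = 2/3
x_1 -> x_2 = 1/3 -> 2/3 = 1
~(x_1 -> x_2) = ~1 = 0
(((x_1 -> x_1) <-> (x_3 & x_2)) & x_3) -> ~(x_1 -> x_2) = 2/3 -> 0 = 1/3
(~(x_1 & x_3) -> ((x_1 -> x_1) <-> (x_1 -> x_1))) & ((((x_1 -> x_1) <-> (x_3 & x_2)) & x_3) -> ~(x_1 -> x_2)) = 1 & 1/3 = 1/3
x_1 -> x_1 = 1/3 -> 1/3 = 1
x_2 -> x_1 = 2/3 -> 1/3 = 2/3
(x_1 -> x_1) <-> (x_2 -> x_1) = 1 <-> 2/3 = 2/3
~((x_1 -> x_1) <-> (x_2 -> x_1)) = ~2/3 = 1/3
x_1 <-> x_2 = 1/3 <-> 2/3 = 2/3
~(x_1 <-> x_2) = ~2/3 = 1/3
~((x_1 -> x_1) <-> (x_2 -> x_1)) & ~(x_1 <-> x_2) = 1/3 & 1/3 = 1/3
x_1 -> x_2 = 1/3 -> 2/3 = 1
x_1 -> (x_1 -> x_2) = 1/3 -> 1 = 1
x_3 <-> x_1 = 2/3 <-> 1/3 = 2/3
(x_1 -> (x_1 -> x_2)) & (x_3 <-> x_1) = 1 & 2/3 = 2/3
(~((x_1 -> x_1) <-> (x_2 -> x_1)) & ~(x_1 <-> x_2)) <-> ((x_1 -> (x_1 -> x_2)) & (x_3 <-> x_1)) = 1/3 <-> 2/3 = 2/3
((~(x_1 & x_3) -> ((x_1 -> x_1) <-> (x_1 -> x_1))) & ((((x_1 -> x_1) <-> (x_3 & x_2)) & x_3) -> ~(x_1 -> x_2))) & ((~((x_1 -> x_1) <-> (x_2 -> x_1)) & ~(x_1 <-> x_2)) <-> ((x_1 -> (x_1 -> x_2)) & (x_3 <-> x_1))) = 1/3 & 2/3 = 1/3
~(((~(x_1 & x_3) -> ((x_1 -> x_1) <-> (x_1 -> x_1))) & ((((x_1 -> x_1) <-> (x_3 & x_2)) & x_3) -> ~(x_1 -> x_2))) & ((~((x_1 -> x_1) <-> (x_2 -> x_1)) & ~(x_1 <-> x_2)) <-> ((x_1 -> (x_1 -> x_2)) & (x_3 <-> x_1)))) = ~1/3 = 2/3

2/3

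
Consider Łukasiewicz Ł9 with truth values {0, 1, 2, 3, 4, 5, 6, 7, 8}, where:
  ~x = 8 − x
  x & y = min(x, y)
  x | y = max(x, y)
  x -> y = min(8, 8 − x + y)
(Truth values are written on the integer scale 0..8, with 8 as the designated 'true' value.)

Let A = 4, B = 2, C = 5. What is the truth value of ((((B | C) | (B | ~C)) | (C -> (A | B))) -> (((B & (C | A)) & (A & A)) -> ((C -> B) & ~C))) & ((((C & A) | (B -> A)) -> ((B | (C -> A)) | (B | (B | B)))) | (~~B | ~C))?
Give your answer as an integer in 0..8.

7

B | C = 2 | 5 = 5
~C = ~5 = 3
B | ~C = 2 | 3 = 3
(B | C) | (B | ~C) = 5 | 3 = 5
A | B = 4 | 2 = 4
C -> (A | B) = 5 -> 4 = 7
((B | C) | (B | ~C)) | (C -> (A | B)) = 5 | 7 = 7
C | A = 5 | 4 = 5
B & (C | A) = 2 & 5 = 2
A & A = 4 & 4 = 4
(B & (C | A)) & (A & A) = 2 & 4 = 2
C -> B = 5 -> 2 = 5
~C = ~5 = 3
(C -> B) & ~C = 5 & 3 = 3
((B & (C | A)) & (A & A)) -> ((C -> B) & ~C) = 2 -> 3 = 8
(((B | C) | (B | ~C)) | (C -> (A | B))) -> (((B & (C | A)) & (A & A)) -> ((C -> B) & ~C)) = 7 -> 8 = 8
C & A = 5 & 4 = 4
B -> A = 2 -> 4 = 8
(C & A) | (B -> A) = 4 | 8 = 8
C -> A = 5 -> 4 = 7
B | (C -> A) = 2 | 7 = 7
B | B = 2 | 2 = 2
B | (B | B) = 2 | 2 = 2
(B | (C -> A)) | (B | (B | B)) = 7 | 2 = 7
((C & A) | (B -> A)) -> ((B | (C -> A)) | (B | (B | B))) = 8 -> 7 = 7
~B = ~2 = 6
~~B = ~6 = 2
~C = ~5 = 3
~~B | ~C = 2 | 3 = 3
(((C & A) | (B -> A)) -> ((B | (C -> A)) | (B | (B | B)))) | (~~B | ~C) = 7 | 3 = 7
((((B | C) | (B | ~C)) | (C -> (A | B))) -> (((B & (C | A)) & (A & A)) -> ((C -> B) & ~C))) & ((((C & A) | (B -> A)) -> ((B | (C -> A)) | (B | (B | B)))) | (~~B | ~C)) = 8 & 7 = 7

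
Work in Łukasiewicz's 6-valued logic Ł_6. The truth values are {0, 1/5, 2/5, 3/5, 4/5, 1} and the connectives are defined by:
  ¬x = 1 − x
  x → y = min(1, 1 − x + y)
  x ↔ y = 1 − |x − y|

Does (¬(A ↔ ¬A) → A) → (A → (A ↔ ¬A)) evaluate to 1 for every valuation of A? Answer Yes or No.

No

Counterexample: take A = 4/5.
¬A = ¬4/5 = 1/5
A ↔ ¬A = 4/5 ↔ 1/5 = 2/5
¬(A ↔ ¬A) = ¬2/5 = 3/5
¬(A ↔ ¬A) → A = 3/5 → 4/5 = 1
¬A = ¬4/5 = 1/5
A ↔ ¬A = 4/5 ↔ 1/5 = 2/5
A → (A ↔ ¬A) = 4/5 → 2/5 = 3/5
(¬(A ↔ ¬A) → A) → (A → (A ↔ ¬A)) = 1 → 3/5 = 3/5
This gives 3/5 ≠ 1.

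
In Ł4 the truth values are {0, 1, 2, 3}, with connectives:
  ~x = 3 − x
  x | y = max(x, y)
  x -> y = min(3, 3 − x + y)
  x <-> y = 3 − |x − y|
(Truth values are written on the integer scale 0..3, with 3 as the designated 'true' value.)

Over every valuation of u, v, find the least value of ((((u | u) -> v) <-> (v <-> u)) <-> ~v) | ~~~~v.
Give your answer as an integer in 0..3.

2

Take u = 1, v = 1:
u | u = 1 | 1 = 1
(u | u) -> v = 1 -> 1 = 3
v <-> u = 1 <-> 1 = 3
((u | u) -> v) <-> (v <-> u) = 3 <-> 3 = 3
~v = ~1 = 2
(((u | u) -> v) <-> (v <-> u)) <-> ~v = 3 <-> 2 = 2
~v = ~1 = 2
~~v = ~2 = 1
~~~v = ~1 = 2
~~~~v = ~2 = 1
((((u | u) -> v) <-> (v <-> u)) <-> ~v) | ~~~~v = 2 | 1 = 2
No assignment yields a value below 2, so this is the minimum.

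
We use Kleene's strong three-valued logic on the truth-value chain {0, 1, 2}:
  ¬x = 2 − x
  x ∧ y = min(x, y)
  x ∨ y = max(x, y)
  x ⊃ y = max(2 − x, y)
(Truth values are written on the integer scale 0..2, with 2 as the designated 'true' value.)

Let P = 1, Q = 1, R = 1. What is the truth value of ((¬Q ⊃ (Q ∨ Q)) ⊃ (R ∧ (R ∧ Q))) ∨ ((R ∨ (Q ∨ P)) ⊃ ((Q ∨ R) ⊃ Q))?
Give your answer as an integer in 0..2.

1

¬Q = ¬1 = 1
Q ∨ Q = 1 ∨ 1 = 1
¬Q ⊃ (Q ∨ Q) = 1 ⊃ 1 = 1
R ∧ Q = 1 ∧ 1 = 1
R ∧ (R ∧ Q) = 1 ∧ 1 = 1
(¬Q ⊃ (Q ∨ Q)) ⊃ (R ∧ (R ∧ Q)) = 1 ⊃ 1 = 1
Q ∨ P = 1 ∨ 1 = 1
R ∨ (Q ∨ P) = 1 ∨ 1 = 1
Q ∨ R = 1 ∨ 1 = 1
(Q ∨ R) ⊃ Q = 1 ⊃ 1 = 1
(R ∨ (Q ∨ P)) ⊃ ((Q ∨ R) ⊃ Q) = 1 ⊃ 1 = 1
((¬Q ⊃ (Q ∨ Q)) ⊃ (R ∧ (R ∧ Q))) ∨ ((R ∨ (Q ∨ P)) ⊃ ((Q ∨ R) ⊃ Q)) = 1 ∨ 1 = 1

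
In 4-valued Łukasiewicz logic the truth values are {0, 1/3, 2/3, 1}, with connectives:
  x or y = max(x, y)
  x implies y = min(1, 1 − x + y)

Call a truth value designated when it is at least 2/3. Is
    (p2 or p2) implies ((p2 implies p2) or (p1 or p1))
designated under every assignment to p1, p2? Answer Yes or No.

Yes

p1 = 0, p2 = 0 ↦ 1
p1 = 0, p2 = 1/3 ↦ 1
p1 = 0, p2 = 2/3 ↦ 1
p1 = 0, p2 = 1 ↦ 1
p1 = 1/3, p2 = 0 ↦ 1
p1 = 1/3, p2 = 1/3 ↦ 1
p1 = 1/3, p2 = 2/3 ↦ 1
p1 = 1/3, p2 = 1 ↦ 1
p1 = 2/3, p2 = 0 ↦ 1
p1 = 2/3, p2 = 1/3 ↦ 1
p1 = 2/3, p2 = 2/3 ↦ 1
p1 = 2/3, p2 = 1 ↦ 1
p1 = 1, p2 = 0 ↦ 1
p1 = 1, p2 = 1/3 ↦ 1
p1 = 1, p2 = 2/3 ↦ 1
p1 = 1, p2 = 1 ↦ 1
Every assignment gives a value ≥ 2/3.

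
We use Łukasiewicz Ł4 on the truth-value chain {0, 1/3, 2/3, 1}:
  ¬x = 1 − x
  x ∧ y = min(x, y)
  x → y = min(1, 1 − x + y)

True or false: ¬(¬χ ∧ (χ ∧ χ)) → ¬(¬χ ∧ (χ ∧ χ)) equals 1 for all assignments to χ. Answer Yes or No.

Yes

χ = 0 ↦ 1
χ = 1/3 ↦ 1
χ = 2/3 ↦ 1
χ = 1 ↦ 1
Every assignment gives a value ≥ 1.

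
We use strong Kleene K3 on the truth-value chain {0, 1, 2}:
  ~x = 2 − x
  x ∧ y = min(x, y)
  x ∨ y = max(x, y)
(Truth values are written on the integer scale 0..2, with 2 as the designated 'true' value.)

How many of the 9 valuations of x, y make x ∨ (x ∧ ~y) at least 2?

3

x = 0, y = 0 ↦ 0  <
x = 0, y = 1 ↦ 0  <
x = 0, y = 2 ↦ 0  <
x = 1, y = 0 ↦ 1  <
x = 1, y = 1 ↦ 1  <
x = 1, y = 2 ↦ 1  <
x = 2, y = 0 ↦ 2  ≥
x = 2, y = 1 ↦ 2  ≥
x = 2, y = 2 ↦ 2  ≥
So 3 of the 9 assignments meet the threshold.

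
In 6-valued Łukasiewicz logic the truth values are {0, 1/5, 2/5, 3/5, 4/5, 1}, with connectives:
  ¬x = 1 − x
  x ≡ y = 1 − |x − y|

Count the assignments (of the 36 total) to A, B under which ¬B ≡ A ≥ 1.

value 1: 6 assignments (counts)
value 4/5: 10 assignments
value 3/5: 8 assignments
value 2/5: 6 assignments
value 1/5: 4 assignments
value 0: 2 assignments
So 6 of the 36 assignments meet the threshold.

6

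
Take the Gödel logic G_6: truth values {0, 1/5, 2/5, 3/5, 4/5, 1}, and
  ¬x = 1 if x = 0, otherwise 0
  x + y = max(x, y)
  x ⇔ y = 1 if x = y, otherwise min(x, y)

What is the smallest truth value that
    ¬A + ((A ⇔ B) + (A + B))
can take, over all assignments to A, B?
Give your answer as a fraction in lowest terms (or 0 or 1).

1/5

Take A = 1/5, B = 0:
¬A = ¬1/5 = 0
A ⇔ B = 1/5 ⇔ 0 = 0
A + B = 1/5 + 0 = 1/5
(A ⇔ B) + (A + B) = 0 + 1/5 = 1/5
¬A + ((A ⇔ B) + (A + B)) = 0 + 1/5 = 1/5
No assignment yields a value below 1/5, so this is the minimum.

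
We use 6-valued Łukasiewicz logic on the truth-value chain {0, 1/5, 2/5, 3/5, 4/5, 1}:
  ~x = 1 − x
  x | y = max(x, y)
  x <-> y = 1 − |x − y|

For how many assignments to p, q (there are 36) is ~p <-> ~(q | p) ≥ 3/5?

30

value 1: 21 assignments (counts)
value 4/5: 5 assignments (counts)
value 3/5: 4 assignments (counts)
value 2/5: 3 assignments
value 1/5: 2 assignments
value 0: 1 assignment
So 30 of the 36 assignments meet the threshold.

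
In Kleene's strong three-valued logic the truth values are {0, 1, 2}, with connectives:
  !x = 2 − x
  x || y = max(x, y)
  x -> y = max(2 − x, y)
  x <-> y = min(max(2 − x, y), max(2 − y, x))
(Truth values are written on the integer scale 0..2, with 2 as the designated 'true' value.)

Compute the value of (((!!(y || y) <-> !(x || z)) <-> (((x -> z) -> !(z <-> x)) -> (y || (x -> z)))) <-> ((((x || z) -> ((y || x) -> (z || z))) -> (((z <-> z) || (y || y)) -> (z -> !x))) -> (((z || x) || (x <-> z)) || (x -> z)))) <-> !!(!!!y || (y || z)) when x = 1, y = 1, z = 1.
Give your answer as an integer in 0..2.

1

y || y = 1 || 1 = 1
!(y || y) = !1 = 1
!!(y || y) = !1 = 1
x || z = 1 || 1 = 1
!(x || z) = !1 = 1
!!(y || y) <-> !(x || z) = 1 <-> 1 = 1
x -> z = 1 -> 1 = 1
z <-> x = 1 <-> 1 = 1
!(z <-> x) = !1 = 1
(x -> z) -> !(z <-> x) = 1 -> 1 = 1
x -> z = 1 -> 1 = 1
y || (x -> z) = 1 || 1 = 1
((x -> z) -> !(z <-> x)) -> (y || (x -> z)) = 1 -> 1 = 1
(!!(y || y) <-> !(x || z)) <-> (((x -> z) -> !(z <-> x)) -> (y || (x -> z))) = 1 <-> 1 = 1
x || z = 1 || 1 = 1
y || x = 1 || 1 = 1
z || z = 1 || 1 = 1
(y || x) -> (z || z) = 1 -> 1 = 1
(x || z) -> ((y || x) -> (z || z)) = 1 -> 1 = 1
z <-> z = 1 <-> 1 = 1
y || y = 1 || 1 = 1
(z <-> z) || (y || y) = 1 || 1 = 1
!x = !1 = 1
z -> !x = 1 -> 1 = 1
((z <-> z) || (y || y)) -> (z -> !x) = 1 -> 1 = 1
((x || z) -> ((y || x) -> (z || z))) -> (((z <-> z) || (y || y)) -> (z -> !x)) = 1 -> 1 = 1
z || x = 1 || 1 = 1
x <-> z = 1 <-> 1 = 1
(z || x) || (x <-> z) = 1 || 1 = 1
x -> z = 1 -> 1 = 1
((z || x) || (x <-> z)) || (x -> z) = 1 || 1 = 1
(((x || z) -> ((y || x) -> (z || z))) -> (((z <-> z) || (y || y)) -> (z -> !x))) -> (((z || x) || (x <-> z)) || (x -> z)) = 1 -> 1 = 1
((!!(y || y) <-> !(x || z)) <-> (((x -> z) -> !(z <-> x)) -> (y || (x -> z)))) <-> ((((x || z) -> ((y || x) -> (z || z))) -> (((z <-> z) || (y || y)) -> (z -> !x))) -> (((z || x) || (x <-> z)) || (x -> z))) = 1 <-> 1 = 1
!y = !1 = 1
!!y = !1 = 1
!!!y = !1 = 1
y || z = 1 || 1 = 1
!!!y || (y || z) = 1 || 1 = 1
!(!!!y || (y || z)) = !1 = 1
!!(!!!y || (y || z)) = !1 = 1
(((!!(y || y) <-> !(x || z)) <-> (((x -> z) -> !(z <-> x)) -> (y || (x -> z)))) <-> ((((x || z) -> ((y || x) -> (z || z))) -> (((z <-> z) || (y || y)) -> (z -> !x))) -> (((z || x) || (x <-> z)) || (x -> z)))) <-> !!(!!!y || (y || z)) = 1 <-> 1 = 1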